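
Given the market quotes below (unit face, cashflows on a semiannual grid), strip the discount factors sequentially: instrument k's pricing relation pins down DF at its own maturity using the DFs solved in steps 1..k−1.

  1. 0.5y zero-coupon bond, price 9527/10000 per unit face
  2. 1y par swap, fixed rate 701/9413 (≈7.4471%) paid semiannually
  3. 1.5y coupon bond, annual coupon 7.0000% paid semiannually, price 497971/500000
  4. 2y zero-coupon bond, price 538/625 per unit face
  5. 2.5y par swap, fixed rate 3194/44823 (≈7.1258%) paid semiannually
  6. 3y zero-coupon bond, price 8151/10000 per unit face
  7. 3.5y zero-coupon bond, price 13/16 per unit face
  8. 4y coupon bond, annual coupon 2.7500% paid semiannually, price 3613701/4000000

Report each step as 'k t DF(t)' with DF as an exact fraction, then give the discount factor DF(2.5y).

step 1 [0.5y] zero: DF = P = 9527/10000 ≈ 0.952700
step 2 [1y] swap r/2=701/18826: DF=(1 − 701/18826·(0.952700))/(1+701/18826) = 9299/10000 ≈ 0.929900
step 3 [1.5y] bond c/2=7/200: DF=(497971/500000 − 7/200·(0.952700+0.929900))/(1+7/200) = 4493/5000 ≈ 0.898600
step 4 [2y] zero: DF = P = 538/625 ≈ 0.860800
step 5 [2.5y] swap r/2=1597/44823: DF=(1 − 1597/44823·(0.952700+0.929900+0.898600+0.860800))/(1+1597/44823) = 8403/10000 ≈ 0.840300
step 6 [3y] zero: DF = P = 8151/10000 ≈ 0.815100
step 7 [3.5y] zero: DF = P = 13/16 ≈ 0.812500
step 8 [4y] bond c/2=11/800: DF=(3613701/4000000 − 11/800·(0.952700+0.929900+0.898600+0.860800+0.840300+0.815100+0.812500))/(1+11/800) = 8083/10000 ≈ 0.808300

1 1/2 9527/10000
2 1 9299/10000
3 3/2 4493/5000
4 2 538/625
5 5/2 8403/10000
6 3 8151/10000
7 7/2 13/16
8 4 8083/10000
DF(2.5y) = 8403/10000 ≈ 0.840300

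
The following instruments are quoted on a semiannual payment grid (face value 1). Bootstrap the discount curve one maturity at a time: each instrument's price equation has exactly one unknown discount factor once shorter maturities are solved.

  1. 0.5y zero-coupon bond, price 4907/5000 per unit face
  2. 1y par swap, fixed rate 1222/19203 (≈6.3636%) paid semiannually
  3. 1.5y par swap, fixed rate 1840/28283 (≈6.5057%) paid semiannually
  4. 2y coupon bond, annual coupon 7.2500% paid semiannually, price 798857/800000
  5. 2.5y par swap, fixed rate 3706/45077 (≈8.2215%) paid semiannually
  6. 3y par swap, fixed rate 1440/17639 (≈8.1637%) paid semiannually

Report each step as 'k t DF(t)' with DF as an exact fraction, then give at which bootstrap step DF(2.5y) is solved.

1 1/2 4907/5000
2 1 9389/10000
3 3/2 227/250
4 2 8647/10000
5 5/2 8147/10000
6 3 98/125
DF(2.5y) is solved at step 5

step 1 [0.5y] zero: DF = P = 4907/5000 ≈ 0.981400
step 2 [1y] swap r/2=611/19203: DF=(1 − 611/19203·(0.981400))/(1+611/19203) = 9389/10000 ≈ 0.938900
step 3 [1.5y] swap r/2=920/28283: DF=(1 − 920/28283·(0.981400+0.938900))/(1+920/28283) = 227/250 ≈ 0.908000
step 4 [2y] bond c/2=29/800: DF=(798857/800000 − 29/800·(0.981400+0.938900+0.908000))/(1+29/800) = 8647/10000 ≈ 0.864700
step 5 [2.5y] swap r/2=1853/45077: DF=(1 − 1853/45077·(0.981400+0.938900+0.908000+0.864700))/(1+1853/45077) = 8147/10000 ≈ 0.814700
step 6 [3y] swap r/2=720/17639: DF=(1 − 720/17639·(0.981400+0.938900+0.908000+0.864700+0.814700))/(1+720/17639) = 98/125 ≈ 0.784000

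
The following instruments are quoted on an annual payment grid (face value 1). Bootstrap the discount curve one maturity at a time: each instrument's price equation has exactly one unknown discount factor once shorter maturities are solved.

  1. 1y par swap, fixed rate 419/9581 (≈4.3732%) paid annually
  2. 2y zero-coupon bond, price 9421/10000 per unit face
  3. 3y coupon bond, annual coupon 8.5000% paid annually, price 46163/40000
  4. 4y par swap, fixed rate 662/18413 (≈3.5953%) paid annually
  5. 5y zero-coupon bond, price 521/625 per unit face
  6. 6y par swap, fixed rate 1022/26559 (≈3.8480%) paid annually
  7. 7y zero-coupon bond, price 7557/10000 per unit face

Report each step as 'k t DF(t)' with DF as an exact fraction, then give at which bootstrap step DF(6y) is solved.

1 1 9581/10000
2 2 9421/10000
3 3 2287/2500
4 4 2169/2500
5 5 521/625
6 6 1989/2500
7 7 7557/10000
DF(6y) is solved at step 6

step 1 [1y] swap r/1=419/9581: DF=(1 − 419/9581·(0))/(1+419/9581) = 9581/10000 ≈ 0.958100
step 2 [2y] zero: DF = P = 9421/10000 ≈ 0.942100
step 3 [3y] bond c/1=17/200: DF=(46163/40000 − 17/200·(0.958100+0.942100))/(1+17/200) = 2287/2500 ≈ 0.914800
step 4 [4y] swap r/1=662/18413: DF=(1 − 662/18413·(0.958100+0.942100+0.914800))/(1+662/18413) = 2169/2500 ≈ 0.867600
step 5 [5y] zero: DF = P = 521/625 ≈ 0.833600
step 6 [6y] swap r/1=1022/26559: DF=(1 − 1022/26559·(0.958100+0.942100+0.914800+0.867600+0.833600))/(1+1022/26559) = 1989/2500 ≈ 0.795600
step 7 [7y] zero: DF = P = 7557/10000 ≈ 0.755700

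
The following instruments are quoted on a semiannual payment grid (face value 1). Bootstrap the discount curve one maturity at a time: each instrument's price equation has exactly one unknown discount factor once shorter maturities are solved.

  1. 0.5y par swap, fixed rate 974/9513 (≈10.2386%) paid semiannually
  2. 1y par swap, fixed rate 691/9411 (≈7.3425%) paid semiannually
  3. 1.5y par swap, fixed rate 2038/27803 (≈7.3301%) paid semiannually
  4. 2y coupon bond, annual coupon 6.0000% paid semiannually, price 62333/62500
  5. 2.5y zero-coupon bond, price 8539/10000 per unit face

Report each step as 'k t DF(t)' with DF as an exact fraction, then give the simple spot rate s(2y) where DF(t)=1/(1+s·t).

1 1/2 9513/10000
2 1 9309/10000
3 3/2 8981/10000
4 2 8873/10000
5 5/2 8539/10000
s(2y) = (1/(8873/10000) − 1)/(2) = 1127/17746 ≈ 6.3507%

step 1 [0.5y] swap r/2=487/9513: DF=(1 − 487/9513·(0))/(1+487/9513) = 9513/10000 ≈ 0.951300
step 2 [1y] swap r/2=691/18822: DF=(1 − 691/18822·(0.951300))/(1+691/18822) = 9309/10000 ≈ 0.930900
step 3 [1.5y] swap r/2=1019/27803: DF=(1 − 1019/27803·(0.951300+0.930900))/(1+1019/27803) = 8981/10000 ≈ 0.898100
step 4 [2y] bond c/2=3/100: DF=(62333/62500 − 3/100·(0.951300+0.930900+0.898100))/(1+3/100) = 8873/10000 ≈ 0.887300
step 5 [2.5y] zero: DF = P = 8539/10000 ≈ 0.853900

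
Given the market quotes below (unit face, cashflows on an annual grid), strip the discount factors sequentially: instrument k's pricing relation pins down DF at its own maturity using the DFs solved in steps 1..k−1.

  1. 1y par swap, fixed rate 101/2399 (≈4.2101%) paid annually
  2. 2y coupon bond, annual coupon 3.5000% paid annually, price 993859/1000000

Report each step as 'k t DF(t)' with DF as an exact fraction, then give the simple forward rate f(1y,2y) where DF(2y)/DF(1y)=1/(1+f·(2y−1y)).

step 1 [1y] swap r/1=101/2399: DF=(1 − 101/2399·(0))/(1+101/2399) = 2399/2500 ≈ 0.959600
step 2 [2y] bond c/1=7/200: DF=(993859/1000000 − 7/200·(0.959600))/(1+7/200) = 4639/5000 ≈ 0.927800

1 1 2399/2500
2 2 4639/5000
f(1y,2y) = ((2399/2500)/(4639/5000) − 1)/(1) = 159/4639 ≈ 3.4275%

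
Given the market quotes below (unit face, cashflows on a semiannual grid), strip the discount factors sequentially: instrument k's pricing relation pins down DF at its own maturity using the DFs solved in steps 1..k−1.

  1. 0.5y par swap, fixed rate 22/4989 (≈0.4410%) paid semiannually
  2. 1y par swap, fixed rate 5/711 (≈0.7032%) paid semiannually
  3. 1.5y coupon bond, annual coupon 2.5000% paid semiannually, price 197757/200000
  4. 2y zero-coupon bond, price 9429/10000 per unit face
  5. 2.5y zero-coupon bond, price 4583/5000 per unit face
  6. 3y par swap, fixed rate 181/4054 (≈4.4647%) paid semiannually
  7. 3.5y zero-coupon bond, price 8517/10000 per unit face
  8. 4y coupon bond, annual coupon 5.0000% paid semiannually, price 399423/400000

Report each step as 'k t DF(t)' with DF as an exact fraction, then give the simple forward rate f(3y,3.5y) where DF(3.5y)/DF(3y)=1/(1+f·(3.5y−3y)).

1 1/2 4989/5000
2 1 993/1000
3 3/2 119/125
4 2 9429/10000
5 5/2 4583/5000
6 3 8733/10000
7 7/2 8517/10000
8 4 163/200
f(3y,3.5y) = ((8733/10000)/(8517/10000) − 1)/(1/2) = 144/2839 ≈ 5.0722%

step 1 [0.5y] swap r/2=11/4989: DF=(1 − 11/4989·(0))/(1+11/4989) = 4989/5000 ≈ 0.997800
step 2 [1y] swap r/2=5/1422: DF=(1 − 5/1422·(0.997800))/(1+5/1422) = 993/1000 ≈ 0.993000
step 3 [1.5y] bond c/2=1/80: DF=(197757/200000 − 1/80·(0.997800+0.993000))/(1+1/80) = 119/125 ≈ 0.952000
step 4 [2y] zero: DF = P = 9429/10000 ≈ 0.942900
step 5 [2.5y] zero: DF = P = 4583/5000 ≈ 0.916600
step 6 [3y] swap r/2=181/8108: DF=(1 − 181/8108·(0.997800+0.993000+0.952000+0.942900+0.916600))/(1+181/8108) = 8733/10000 ≈ 0.873300
step 7 [3.5y] zero: DF = P = 8517/10000 ≈ 0.851700
step 8 [4y] bond c/2=1/40: DF=(399423/400000 − 1/40·(0.997800+0.993000+0.952000+0.942900+0.916600+0.873300+0.851700))/(1+1/40) = 163/200 ≈ 0.815000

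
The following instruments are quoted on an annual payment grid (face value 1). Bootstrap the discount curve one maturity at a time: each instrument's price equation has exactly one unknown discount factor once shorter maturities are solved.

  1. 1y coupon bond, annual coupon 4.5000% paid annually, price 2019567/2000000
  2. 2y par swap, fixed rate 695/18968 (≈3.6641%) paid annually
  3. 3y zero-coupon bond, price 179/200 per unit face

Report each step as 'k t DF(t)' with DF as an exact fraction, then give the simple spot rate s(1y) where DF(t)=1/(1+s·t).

step 1 [1y] bond c/1=9/200: DF=(2019567/2000000 − 9/200·(0))/(1+9/200) = 9663/10000 ≈ 0.966300
step 2 [2y] swap r/1=695/18968: DF=(1 − 695/18968·(0.966300))/(1+695/18968) = 1861/2000 ≈ 0.930500
step 3 [3y] zero: DF = P = 179/200 ≈ 0.895000

1 1 9663/10000
2 2 1861/2000
3 3 179/200
s(1y) = (1/(9663/10000) − 1)/(1) = 337/9663 ≈ 3.4875%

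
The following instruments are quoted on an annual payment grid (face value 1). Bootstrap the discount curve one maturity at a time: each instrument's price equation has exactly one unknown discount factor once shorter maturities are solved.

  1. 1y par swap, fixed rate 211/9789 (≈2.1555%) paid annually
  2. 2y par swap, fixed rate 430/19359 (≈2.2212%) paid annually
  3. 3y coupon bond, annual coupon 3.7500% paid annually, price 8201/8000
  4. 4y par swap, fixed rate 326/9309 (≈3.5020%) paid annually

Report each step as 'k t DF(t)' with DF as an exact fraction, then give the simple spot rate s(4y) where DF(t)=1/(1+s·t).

1 1 9789/10000
2 2 957/1000
3 3 9181/10000
4 4 1087/1250
s(4y) = (1/(1087/1250) − 1)/(4) = 163/4348 ≈ 3.7489%

step 1 [1y] swap r/1=211/9789: DF=(1 − 211/9789·(0))/(1+211/9789) = 9789/10000 ≈ 0.978900
step 2 [2y] swap r/1=430/19359: DF=(1 − 430/19359·(0.978900))/(1+430/19359) = 957/1000 ≈ 0.957000
step 3 [3y] bond c/1=3/80: DF=(8201/8000 − 3/80·(0.978900+0.957000))/(1+3/80) = 9181/10000 ≈ 0.918100
step 4 [4y] swap r/1=326/9309: DF=(1 − 326/9309·(0.978900+0.957000+0.918100))/(1+326/9309) = 1087/1250 ≈ 0.869600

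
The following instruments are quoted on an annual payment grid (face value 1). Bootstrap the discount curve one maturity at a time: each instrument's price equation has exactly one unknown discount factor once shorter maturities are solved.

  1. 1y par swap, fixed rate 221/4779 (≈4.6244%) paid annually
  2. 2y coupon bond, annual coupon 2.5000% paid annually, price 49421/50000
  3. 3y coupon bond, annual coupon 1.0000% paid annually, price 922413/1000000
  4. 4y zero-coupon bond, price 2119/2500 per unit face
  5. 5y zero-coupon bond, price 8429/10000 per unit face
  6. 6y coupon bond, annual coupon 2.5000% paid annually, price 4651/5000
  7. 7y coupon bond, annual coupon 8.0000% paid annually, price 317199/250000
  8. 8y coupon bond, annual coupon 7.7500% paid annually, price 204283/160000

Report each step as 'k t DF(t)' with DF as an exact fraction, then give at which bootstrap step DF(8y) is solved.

1 1 4779/5000
2 2 941/1000
3 3 1789/2000
4 4 2119/2500
5 5 8429/10000
6 6 3991/5000
7 7 7837/10000
8 8 468/625
DF(8y) is solved at step 8

step 1 [1y] swap r/1=221/4779: DF=(1 − 221/4779·(0))/(1+221/4779) = 4779/5000 ≈ 0.955800
step 2 [2y] bond c/1=1/40: DF=(49421/50000 − 1/40·(0.955800))/(1+1/40) = 941/1000 ≈ 0.941000
step 3 [3y] bond c/1=1/100: DF=(922413/1000000 − 1/100·(0.955800+0.941000))/(1+1/100) = 1789/2000 ≈ 0.894500
step 4 [4y] zero: DF = P = 2119/2500 ≈ 0.847600
step 5 [5y] zero: DF = P = 8429/10000 ≈ 0.842900
step 6 [6y] bond c/1=1/40: DF=(4651/5000 − 1/40·(0.955800+0.941000+0.894500+0.847600+0.842900))/(1+1/40) = 3991/5000 ≈ 0.798200
step 7 [7y] bond c/1=2/25: DF=(317199/250000 − 2/25·(0.955800+0.941000+0.894500+0.847600+0.842900+0.798200))/(1+2/25) = 7837/10000 ≈ 0.783700
step 8 [8y] bond c/1=31/400: DF=(204283/160000 − 31/400·(0.955800+0.941000+0.894500+0.847600+0.842900+0.798200+0.783700))/(1+31/400) = 468/625 ≈ 0.748800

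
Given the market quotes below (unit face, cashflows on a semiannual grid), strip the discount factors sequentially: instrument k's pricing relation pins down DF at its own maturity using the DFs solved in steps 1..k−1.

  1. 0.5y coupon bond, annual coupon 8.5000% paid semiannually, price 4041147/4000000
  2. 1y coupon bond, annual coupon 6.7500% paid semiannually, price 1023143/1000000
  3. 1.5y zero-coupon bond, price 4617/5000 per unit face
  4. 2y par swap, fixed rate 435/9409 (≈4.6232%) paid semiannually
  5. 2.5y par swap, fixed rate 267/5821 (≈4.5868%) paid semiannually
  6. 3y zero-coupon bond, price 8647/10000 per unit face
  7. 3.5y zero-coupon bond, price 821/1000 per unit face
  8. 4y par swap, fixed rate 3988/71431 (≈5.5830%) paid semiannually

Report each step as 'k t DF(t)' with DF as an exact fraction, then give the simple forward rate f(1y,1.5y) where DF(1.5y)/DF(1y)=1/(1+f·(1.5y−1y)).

1 1/2 9691/10000
2 1 9581/10000
3 3/2 4617/5000
4 2 913/1000
5 5/2 2233/2500
6 3 8647/10000
7 7/2 821/1000
8 4 4003/5000
f(1y,1.5y) = ((9581/10000)/(4617/5000) − 1)/(1/2) = 347/4617 ≈ 7.5157%

step 1 [0.5y] bond c/2=17/400: DF=(4041147/4000000 − 17/400·(0))/(1+17/400) = 9691/10000 ≈ 0.969100
step 2 [1y] bond c/2=27/800: DF=(1023143/1000000 − 27/800·(0.969100))/(1+27/800) = 9581/10000 ≈ 0.958100
step 3 [1.5y] zero: DF = P = 4617/5000 ≈ 0.923400
step 4 [2y] swap r/2=435/18818: DF=(1 − 435/18818·(0.969100+0.958100+0.923400))/(1+435/18818) = 913/1000 ≈ 0.913000
step 5 [2.5y] swap r/2=267/11642: DF=(1 − 267/11642·(0.969100+0.958100+0.923400+0.913000))/(1+267/11642) = 2233/2500 ≈ 0.893200
step 6 [3y] zero: DF = P = 8647/10000 ≈ 0.864700
step 7 [3.5y] zero: DF = P = 821/1000 ≈ 0.821000
step 8 [4y] swap r/2=1994/71431: DF=(1 − 1994/71431·(0.969100+0.958100+0.923400+0.913000+0.893200+0.864700+0.821000))/(1+1994/71431) = 4003/5000 ≈ 0.800600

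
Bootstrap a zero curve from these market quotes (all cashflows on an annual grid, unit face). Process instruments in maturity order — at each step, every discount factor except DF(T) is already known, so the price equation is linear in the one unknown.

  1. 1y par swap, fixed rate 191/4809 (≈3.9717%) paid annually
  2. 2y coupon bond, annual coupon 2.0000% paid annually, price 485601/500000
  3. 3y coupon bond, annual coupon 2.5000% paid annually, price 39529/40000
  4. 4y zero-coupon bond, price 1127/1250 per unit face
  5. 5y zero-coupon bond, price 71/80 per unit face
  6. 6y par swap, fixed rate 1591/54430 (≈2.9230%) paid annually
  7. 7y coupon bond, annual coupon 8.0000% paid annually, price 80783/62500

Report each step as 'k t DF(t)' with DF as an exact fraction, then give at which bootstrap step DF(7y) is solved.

1 1 4809/5000
2 2 9333/10000
3 3 9179/10000
4 4 1127/1250
5 5 71/80
6 6 8409/10000
7 7 496/625
DF(7y) is solved at step 7

step 1 [1y] swap r/1=191/4809: DF=(1 − 191/4809·(0))/(1+191/4809) = 4809/5000 ≈ 0.961800
step 2 [2y] bond c/1=1/50: DF=(485601/500000 − 1/50·(0.961800))/(1+1/50) = 9333/10000 ≈ 0.933300
step 3 [3y] bond c/1=1/40: DF=(39529/40000 − 1/40·(0.961800+0.933300))/(1+1/40) = 9179/10000 ≈ 0.917900
step 4 [4y] zero: DF = P = 1127/1250 ≈ 0.901600
step 5 [5y] zero: DF = P = 71/80 ≈ 0.887500
step 6 [6y] swap r/1=1591/54430: DF=(1 − 1591/54430·(0.961800+0.933300+0.917900+0.901600+0.887500))/(1+1591/54430) = 8409/10000 ≈ 0.840900
step 7 [7y] bond c/1=2/25: DF=(80783/62500 − 2/25·(0.961800+0.933300+0.917900+0.901600+0.887500+0.840900))/(1+2/25) = 496/625 ≈ 0.793600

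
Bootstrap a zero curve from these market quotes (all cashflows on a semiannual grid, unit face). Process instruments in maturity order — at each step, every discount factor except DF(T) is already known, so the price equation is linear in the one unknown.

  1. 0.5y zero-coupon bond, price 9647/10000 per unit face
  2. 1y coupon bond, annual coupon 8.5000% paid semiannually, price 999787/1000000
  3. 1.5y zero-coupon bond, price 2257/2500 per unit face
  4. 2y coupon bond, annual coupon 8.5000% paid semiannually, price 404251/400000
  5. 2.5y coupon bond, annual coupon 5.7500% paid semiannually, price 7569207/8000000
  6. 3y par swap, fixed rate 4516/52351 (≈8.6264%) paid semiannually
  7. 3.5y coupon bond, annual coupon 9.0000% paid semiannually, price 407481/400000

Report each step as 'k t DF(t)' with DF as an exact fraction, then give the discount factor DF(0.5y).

1 1/2 9647/10000
2 1 9197/10000
3 3/2 2257/2500
4 2 4279/5000
5 5/2 8179/10000
6 3 3871/5000
7 7/2 3747/5000
DF(0.5y) = 9647/10000 ≈ 0.964700

step 1 [0.5y] zero: DF = P = 9647/10000 ≈ 0.964700
step 2 [1y] bond c/2=17/400: DF=(999787/1000000 − 17/400·(0.964700))/(1+17/400) = 9197/10000 ≈ 0.919700
step 3 [1.5y] zero: DF = P = 2257/2500 ≈ 0.902800
step 4 [2y] bond c/2=17/400: DF=(404251/400000 − 17/400·(0.964700+0.919700+0.902800))/(1+17/400) = 4279/5000 ≈ 0.855800
step 5 [2.5y] bond c/2=23/800: DF=(7569207/8000000 − 23/800·(0.964700+0.919700+0.902800+0.855800))/(1+23/800) = 8179/10000 ≈ 0.817900
step 6 [3y] swap r/2=2258/52351: DF=(1 − 2258/52351·(0.964700+0.919700+0.902800+0.855800+0.817900))/(1+2258/52351) = 3871/5000 ≈ 0.774200
step 7 [3.5y] bond c/2=9/200: DF=(407481/400000 − 9/200·(0.964700+0.919700+0.902800+0.855800+0.817900+0.774200))/(1+9/200) = 3747/5000 ≈ 0.749400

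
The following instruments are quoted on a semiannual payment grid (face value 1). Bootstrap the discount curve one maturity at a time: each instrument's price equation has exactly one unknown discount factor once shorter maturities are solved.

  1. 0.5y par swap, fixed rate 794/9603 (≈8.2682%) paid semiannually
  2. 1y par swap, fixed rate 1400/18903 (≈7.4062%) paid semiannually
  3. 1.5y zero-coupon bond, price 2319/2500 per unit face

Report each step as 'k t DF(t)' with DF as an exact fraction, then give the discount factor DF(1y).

step 1 [0.5y] swap r/2=397/9603: DF=(1 − 397/9603·(0))/(1+397/9603) = 9603/10000 ≈ 0.960300
step 2 [1y] swap r/2=700/18903: DF=(1 − 700/18903·(0.960300))/(1+700/18903) = 93/100 ≈ 0.930000
step 3 [1.5y] zero: DF = P = 2319/2500 ≈ 0.927600

1 1/2 9603/10000
2 1 93/100
3 3/2 2319/2500
DF(1y) = 93/100 ≈ 0.930000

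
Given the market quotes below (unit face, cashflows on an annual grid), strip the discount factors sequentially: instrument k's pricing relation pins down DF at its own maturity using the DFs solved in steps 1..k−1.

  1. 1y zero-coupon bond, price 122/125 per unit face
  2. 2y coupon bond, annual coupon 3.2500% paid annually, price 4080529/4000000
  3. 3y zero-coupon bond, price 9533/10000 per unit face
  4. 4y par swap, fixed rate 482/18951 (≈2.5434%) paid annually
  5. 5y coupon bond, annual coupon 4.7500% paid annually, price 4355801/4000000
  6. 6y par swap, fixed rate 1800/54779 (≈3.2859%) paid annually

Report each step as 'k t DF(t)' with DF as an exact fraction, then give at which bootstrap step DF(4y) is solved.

step 1 [1y] zero: DF = P = 122/125 ≈ 0.976000
step 2 [2y] bond c/1=13/400: DF=(4080529/4000000 − 13/400·(0.976000))/(1+13/400) = 9573/10000 ≈ 0.957300
step 3 [3y] zero: DF = P = 9533/10000 ≈ 0.953300
step 4 [4y] swap r/1=482/18951: DF=(1 − 482/18951·(0.976000+0.957300+0.953300))/(1+482/18951) = 2259/2500 ≈ 0.903600
step 5 [5y] bond c/1=19/400: DF=(4355801/4000000 − 19/400·(0.976000+0.957300+0.953300+0.903600))/(1+19/400) = 8677/10000 ≈ 0.867700
step 6 [6y] swap r/1=1800/54779: DF=(1 − 1800/54779·(0.976000+0.957300+0.953300+0.903600+0.867700))/(1+1800/54779) = 41/50 ≈ 0.820000

1 1 122/125
2 2 9573/10000
3 3 9533/10000
4 4 2259/2500
5 5 8677/10000
6 6 41/50
DF(4y) is solved at step 4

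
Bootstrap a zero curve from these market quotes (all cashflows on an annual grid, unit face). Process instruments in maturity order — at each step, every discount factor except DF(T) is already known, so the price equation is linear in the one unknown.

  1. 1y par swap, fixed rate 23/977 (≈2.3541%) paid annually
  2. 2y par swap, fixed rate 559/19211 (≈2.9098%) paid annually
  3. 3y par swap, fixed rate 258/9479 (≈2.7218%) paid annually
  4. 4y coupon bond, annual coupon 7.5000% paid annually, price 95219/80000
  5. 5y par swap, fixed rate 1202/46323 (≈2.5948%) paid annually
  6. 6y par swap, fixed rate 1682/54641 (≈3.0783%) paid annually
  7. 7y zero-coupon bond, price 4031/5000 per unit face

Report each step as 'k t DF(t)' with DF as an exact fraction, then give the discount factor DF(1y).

1 1 977/1000
2 2 9441/10000
3 3 4613/5000
4 4 568/625
5 5 4399/5000
6 6 4159/5000
7 7 4031/5000
DF(1y) = 977/1000 ≈ 0.977000

step 1 [1y] swap r/1=23/977: DF=(1 − 23/977·(0))/(1+23/977) = 977/1000 ≈ 0.977000
step 2 [2y] swap r/1=559/19211: DF=(1 − 559/19211·(0.977000))/(1+559/19211) = 9441/10000 ≈ 0.944100
step 3 [3y] swap r/1=258/9479: DF=(1 − 258/9479·(0.977000+0.944100))/(1+258/9479) = 4613/5000 ≈ 0.922600
step 4 [4y] bond c/1=3/40: DF=(95219/80000 − 3/40·(0.977000+0.944100+0.922600))/(1+3/40) = 568/625 ≈ 0.908800
step 5 [5y] swap r/1=1202/46323: DF=(1 − 1202/46323·(0.977000+0.944100+0.922600+0.908800))/(1+1202/46323) = 4399/5000 ≈ 0.879800
step 6 [6y] swap r/1=1682/54641: DF=(1 − 1682/54641·(0.977000+0.944100+0.922600+0.908800+0.879800))/(1+1682/54641) = 4159/5000 ≈ 0.831800
step 7 [7y] zero: DF = P = 4031/5000 ≈ 0.806200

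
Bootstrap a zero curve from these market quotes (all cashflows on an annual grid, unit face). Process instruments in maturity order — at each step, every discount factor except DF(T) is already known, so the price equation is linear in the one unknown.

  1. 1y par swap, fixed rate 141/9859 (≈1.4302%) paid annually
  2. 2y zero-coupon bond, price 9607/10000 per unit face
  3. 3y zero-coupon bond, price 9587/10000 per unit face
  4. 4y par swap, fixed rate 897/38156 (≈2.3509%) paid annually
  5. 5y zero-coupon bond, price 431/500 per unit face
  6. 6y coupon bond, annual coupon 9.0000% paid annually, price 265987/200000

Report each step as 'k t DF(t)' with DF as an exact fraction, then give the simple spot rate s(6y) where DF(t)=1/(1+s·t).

step 1 [1y] swap r/1=141/9859: DF=(1 − 141/9859·(0))/(1+141/9859) = 9859/10000 ≈ 0.985900
step 2 [2y] zero: DF = P = 9607/10000 ≈ 0.960700
step 3 [3y] zero: DF = P = 9587/10000 ≈ 0.958700
step 4 [4y] swap r/1=897/38156: DF=(1 − 897/38156·(0.985900+0.960700+0.958700))/(1+897/38156) = 9103/10000 ≈ 0.910300
step 5 [5y] zero: DF = P = 431/500 ≈ 0.862000
step 6 [6y] bond c/1=9/100: DF=(265987/200000 − 9/100·(0.985900+0.960700+0.958700+0.910300+0.862000))/(1+9/100) = 8339/10000 ≈ 0.833900

1 1 9859/10000
2 2 9607/10000
3 3 9587/10000
4 4 9103/10000
5 5 431/500
6 6 8339/10000
s(6y) = (1/(8339/10000) − 1)/(6) = 1661/50034 ≈ 3.3197%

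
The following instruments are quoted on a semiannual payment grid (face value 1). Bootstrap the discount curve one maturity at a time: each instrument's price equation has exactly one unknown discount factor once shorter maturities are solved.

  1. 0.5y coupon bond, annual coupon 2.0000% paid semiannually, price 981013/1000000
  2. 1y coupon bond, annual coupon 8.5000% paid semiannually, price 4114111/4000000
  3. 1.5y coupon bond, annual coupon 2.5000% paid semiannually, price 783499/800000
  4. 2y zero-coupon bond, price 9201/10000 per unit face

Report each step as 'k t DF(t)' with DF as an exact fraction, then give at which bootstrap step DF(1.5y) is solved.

step 1 [0.5y] bond c/2=1/100: DF=(981013/1000000 − 1/100·(0))/(1+1/100) = 9713/10000 ≈ 0.971300
step 2 [1y] bond c/2=17/400: DF=(4114111/4000000 − 17/400·(0.971300))/(1+17/400) = 947/1000 ≈ 0.947000
step 3 [1.5y] bond c/2=1/80: DF=(783499/800000 − 1/80·(0.971300+0.947000))/(1+1/80) = 2359/2500 ≈ 0.943600
step 4 [2y] zero: DF = P = 9201/10000 ≈ 0.920100

1 1/2 9713/10000
2 1 947/1000
3 3/2 2359/2500
4 2 9201/10000
DF(1.5y) is solved at step 3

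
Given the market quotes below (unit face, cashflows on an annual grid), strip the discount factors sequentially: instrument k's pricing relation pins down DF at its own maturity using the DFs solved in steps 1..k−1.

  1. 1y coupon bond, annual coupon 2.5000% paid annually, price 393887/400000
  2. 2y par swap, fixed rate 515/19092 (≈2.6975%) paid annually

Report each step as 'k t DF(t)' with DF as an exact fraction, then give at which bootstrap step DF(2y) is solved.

1 1 9607/10000
2 2 1897/2000
DF(2y) is solved at step 2

step 1 [1y] bond c/1=1/40: DF=(393887/400000 − 1/40·(0))/(1+1/40) = 9607/10000 ≈ 0.960700
step 2 [2y] swap r/1=515/19092: DF=(1 − 515/19092·(0.960700))/(1+515/19092) = 1897/2000 ≈ 0.948500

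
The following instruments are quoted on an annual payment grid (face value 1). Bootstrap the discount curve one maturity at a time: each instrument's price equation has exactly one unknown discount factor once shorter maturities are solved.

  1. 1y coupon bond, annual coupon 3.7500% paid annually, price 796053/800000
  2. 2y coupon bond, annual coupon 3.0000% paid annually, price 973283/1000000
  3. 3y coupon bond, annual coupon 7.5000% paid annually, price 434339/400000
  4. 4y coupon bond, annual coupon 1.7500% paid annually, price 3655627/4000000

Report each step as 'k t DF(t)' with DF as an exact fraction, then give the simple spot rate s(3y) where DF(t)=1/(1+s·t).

step 1 [1y] bond c/1=3/80: DF=(796053/800000 − 3/80·(0))/(1+3/80) = 9591/10000 ≈ 0.959100
step 2 [2y] bond c/1=3/100: DF=(973283/1000000 − 3/100·(0.959100))/(1+3/100) = 917/1000 ≈ 0.917000
step 3 [3y] bond c/1=3/40: DF=(434339/400000 − 3/40·(0.959100+0.917000))/(1+3/40) = 1099/1250 ≈ 0.879200
step 4 [4y] bond c/1=7/400: DF=(3655627/4000000 − 7/400·(0.959100+0.917000+0.879200))/(1+7/400) = 2127/2500 ≈ 0.850800

1 1 9591/10000
2 2 917/1000
3 3 1099/1250
4 4 2127/2500
s(3y) = (1/(1099/1250) − 1)/(3) = 151/3297 ≈ 4.5799%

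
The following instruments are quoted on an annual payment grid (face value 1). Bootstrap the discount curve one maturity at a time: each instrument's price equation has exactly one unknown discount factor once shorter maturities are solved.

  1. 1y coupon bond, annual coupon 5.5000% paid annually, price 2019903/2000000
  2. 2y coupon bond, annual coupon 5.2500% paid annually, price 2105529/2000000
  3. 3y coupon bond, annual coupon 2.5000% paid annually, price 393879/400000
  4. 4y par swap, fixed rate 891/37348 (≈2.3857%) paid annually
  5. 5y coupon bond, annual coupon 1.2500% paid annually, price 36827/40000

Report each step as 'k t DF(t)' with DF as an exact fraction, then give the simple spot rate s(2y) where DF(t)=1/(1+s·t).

step 1 [1y] bond c/1=11/200: DF=(2019903/2000000 − 11/200·(0))/(1+11/200) = 9573/10000 ≈ 0.957300
step 2 [2y] bond c/1=21/400: DF=(2105529/2000000 − 21/400·(0.957300))/(1+21/400) = 381/400 ≈ 0.952500
step 3 [3y] bond c/1=1/40: DF=(393879/400000 − 1/40·(0.957300+0.952500))/(1+1/40) = 9141/10000 ≈ 0.914100
step 4 [4y] swap r/1=891/37348: DF=(1 − 891/37348·(0.957300+0.952500+0.914100))/(1+891/37348) = 9109/10000 ≈ 0.910900
step 5 [5y] bond c/1=1/80: DF=(36827/40000 − 1/80·(0.957300+0.952500+0.914100+0.910900))/(1+1/80) = 1079/1250 ≈ 0.863200

1 1 9573/10000
2 2 381/400
3 3 9141/10000
4 4 9109/10000
5 5 1079/1250
s(2y) = (1/(381/400) − 1)/(2) = 19/762 ≈ 2.4934%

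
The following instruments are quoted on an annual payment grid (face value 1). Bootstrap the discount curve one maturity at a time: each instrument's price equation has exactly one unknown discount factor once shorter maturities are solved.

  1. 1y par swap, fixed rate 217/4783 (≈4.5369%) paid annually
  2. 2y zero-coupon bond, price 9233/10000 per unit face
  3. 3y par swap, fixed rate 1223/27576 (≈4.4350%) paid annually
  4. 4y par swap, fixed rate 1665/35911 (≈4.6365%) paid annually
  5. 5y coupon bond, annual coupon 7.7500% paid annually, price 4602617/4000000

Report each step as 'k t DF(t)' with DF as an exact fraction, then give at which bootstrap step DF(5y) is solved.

step 1 [1y] swap r/1=217/4783: DF=(1 − 217/4783·(0))/(1+217/4783) = 4783/5000 ≈ 0.956600
step 2 [2y] zero: DF = P = 9233/10000 ≈ 0.923300
step 3 [3y] swap r/1=1223/27576: DF=(1 − 1223/27576·(0.956600+0.923300))/(1+1223/27576) = 8777/10000 ≈ 0.877700
step 4 [4y] swap r/1=1665/35911: DF=(1 − 1665/35911·(0.956600+0.923300+0.877700))/(1+1665/35911) = 1667/2000 ≈ 0.833500
step 5 [5y] bond c/1=31/400: DF=(4602617/4000000 − 31/400·(0.956600+0.923300+0.877700+0.833500))/(1+31/400) = 506/625 ≈ 0.809600

1 1 4783/5000
2 2 9233/10000
3 3 8777/10000
4 4 1667/2000
5 5 506/625
DF(5y) is solved at step 5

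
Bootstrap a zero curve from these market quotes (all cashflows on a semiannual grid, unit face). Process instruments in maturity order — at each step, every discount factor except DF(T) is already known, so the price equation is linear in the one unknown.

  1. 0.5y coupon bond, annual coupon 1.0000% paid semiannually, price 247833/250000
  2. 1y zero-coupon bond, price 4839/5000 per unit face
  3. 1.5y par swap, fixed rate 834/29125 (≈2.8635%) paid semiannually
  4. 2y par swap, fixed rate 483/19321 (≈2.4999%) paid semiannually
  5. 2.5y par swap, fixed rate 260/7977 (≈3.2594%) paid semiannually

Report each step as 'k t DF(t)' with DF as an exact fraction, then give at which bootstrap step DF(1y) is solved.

step 1 [0.5y] bond c/2=1/200: DF=(247833/250000 − 1/200·(0))/(1+1/200) = 1233/1250 ≈ 0.986400
step 2 [1y] zero: DF = P = 4839/5000 ≈ 0.967800
step 3 [1.5y] swap r/2=417/29125: DF=(1 − 417/29125·(0.986400+0.967800))/(1+417/29125) = 9583/10000 ≈ 0.958300
step 4 [2y] swap r/2=483/38642: DF=(1 − 483/38642·(0.986400+0.967800+0.958300))/(1+483/38642) = 9517/10000 ≈ 0.951700
step 5 [2.5y] swap r/2=130/7977: DF=(1 − 130/7977·(0.986400+0.967800+0.958300+0.951700))/(1+130/7977) = 461/500 ≈ 0.922000

1 1/2 1233/1250
2 1 4839/5000
3 3/2 9583/10000
4 2 9517/10000
5 5/2 461/500
DF(1y) is solved at step 2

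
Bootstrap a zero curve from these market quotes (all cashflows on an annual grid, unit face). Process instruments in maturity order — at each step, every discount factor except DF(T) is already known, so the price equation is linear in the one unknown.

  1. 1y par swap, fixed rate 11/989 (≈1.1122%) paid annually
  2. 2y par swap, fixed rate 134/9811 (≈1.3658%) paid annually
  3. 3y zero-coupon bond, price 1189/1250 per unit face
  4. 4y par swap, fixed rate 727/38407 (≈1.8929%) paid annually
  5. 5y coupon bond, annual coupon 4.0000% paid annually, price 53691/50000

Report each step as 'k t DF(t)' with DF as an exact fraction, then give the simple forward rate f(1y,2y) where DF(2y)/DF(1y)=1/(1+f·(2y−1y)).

1 1 989/1000
2 2 2433/2500
3 3 1189/1250
4 4 9273/10000
5 5 553/625
f(1y,2y) = ((989/1000)/(2433/2500) − 1)/(1) = 79/4866 ≈ 1.6235%

step 1 [1y] swap r/1=11/989: DF=(1 − 11/989·(0))/(1+11/989) = 989/1000 ≈ 0.989000
step 2 [2y] swap r/1=134/9811: DF=(1 − 134/9811·(0.989000))/(1+134/9811) = 2433/2500 ≈ 0.973200
step 3 [3y] zero: DF = P = 1189/1250 ≈ 0.951200
step 4 [4y] swap r/1=727/38407: DF=(1 − 727/38407·(0.989000+0.973200+0.951200))/(1+727/38407) = 9273/10000 ≈ 0.927300
step 5 [5y] bond c/1=1/25: DF=(53691/50000 − 1/25·(0.989000+0.973200+0.951200+0.927300))/(1+1/25) = 553/625 ≈ 0.884800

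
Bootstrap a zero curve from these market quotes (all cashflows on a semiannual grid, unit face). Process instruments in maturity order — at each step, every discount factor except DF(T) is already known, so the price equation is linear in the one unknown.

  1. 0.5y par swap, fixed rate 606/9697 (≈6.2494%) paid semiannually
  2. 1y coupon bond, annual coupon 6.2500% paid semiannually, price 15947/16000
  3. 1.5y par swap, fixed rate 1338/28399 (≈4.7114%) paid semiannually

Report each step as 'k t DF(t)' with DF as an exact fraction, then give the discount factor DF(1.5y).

1 1/2 9697/10000
2 1 9371/10000
3 3/2 9331/10000
DF(1.5y) = 9331/10000 ≈ 0.933100

step 1 [0.5y] swap r/2=303/9697: DF=(1 − 303/9697·(0))/(1+303/9697) = 9697/10000 ≈ 0.969700
step 2 [1y] bond c/2=1/32: DF=(15947/16000 − 1/32·(0.969700))/(1+1/32) = 9371/10000 ≈ 0.937100
step 3 [1.5y] swap r/2=669/28399: DF=(1 − 669/28399·(0.969700+0.937100))/(1+669/28399) = 9331/10000 ≈ 0.933100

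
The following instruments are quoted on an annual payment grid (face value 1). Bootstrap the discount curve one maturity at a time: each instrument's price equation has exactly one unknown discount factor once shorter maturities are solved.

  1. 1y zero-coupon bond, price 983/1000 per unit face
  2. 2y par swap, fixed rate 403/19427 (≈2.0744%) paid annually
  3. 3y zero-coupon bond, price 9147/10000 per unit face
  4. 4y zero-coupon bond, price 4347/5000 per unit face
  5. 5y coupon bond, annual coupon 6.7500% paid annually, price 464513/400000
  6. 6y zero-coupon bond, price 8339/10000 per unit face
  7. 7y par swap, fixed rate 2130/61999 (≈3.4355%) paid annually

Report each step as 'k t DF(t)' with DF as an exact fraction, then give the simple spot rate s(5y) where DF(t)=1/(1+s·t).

step 1 [1y] zero: DF = P = 983/1000 ≈ 0.983000
step 2 [2y] swap r/1=403/19427: DF=(1 − 403/19427·(0.983000))/(1+403/19427) = 9597/10000 ≈ 0.959700
step 3 [3y] zero: DF = P = 9147/10000 ≈ 0.914700
step 4 [4y] zero: DF = P = 4347/5000 ≈ 0.869400
step 5 [5y] bond c/1=27/400: DF=(464513/400000 − 27/400·(0.983000+0.959700+0.914700+0.869400))/(1+27/400) = 4261/5000 ≈ 0.852200
step 6 [6y] zero: DF = P = 8339/10000 ≈ 0.833900
step 7 [7y] swap r/1=2130/61999: DF=(1 − 2130/61999·(0.983000+0.959700+0.914700+0.869400+0.852200+0.833900))/(1+2130/61999) = 787/1000 ≈ 0.787000

1 1 983/1000
2 2 9597/10000
3 3 9147/10000
4 4 4347/5000
5 5 4261/5000
6 6 8339/10000
7 7 787/1000
s(5y) = (1/(4261/5000) − 1)/(5) = 739/21305 ≈ 3.4687%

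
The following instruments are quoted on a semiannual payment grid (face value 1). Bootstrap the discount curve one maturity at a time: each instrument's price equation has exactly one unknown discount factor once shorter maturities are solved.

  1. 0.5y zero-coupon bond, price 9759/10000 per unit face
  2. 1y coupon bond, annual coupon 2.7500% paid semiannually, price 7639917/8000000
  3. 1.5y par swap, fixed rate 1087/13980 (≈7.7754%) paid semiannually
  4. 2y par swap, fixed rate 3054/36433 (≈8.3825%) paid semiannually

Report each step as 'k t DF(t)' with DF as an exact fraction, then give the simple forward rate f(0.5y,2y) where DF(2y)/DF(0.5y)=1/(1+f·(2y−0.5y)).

step 1 [0.5y] zero: DF = P = 9759/10000 ≈ 0.975900
step 2 [1y] bond c/2=11/800: DF=(7639917/8000000 − 11/800·(0.975900))/(1+11/800) = 1161/1250 ≈ 0.928800
step 3 [1.5y] swap r/2=1087/27960: DF=(1 − 1087/27960·(0.975900+0.928800))/(1+1087/27960) = 8913/10000 ≈ 0.891300
step 4 [2y] swap r/2=1527/36433: DF=(1 − 1527/36433·(0.975900+0.928800+0.891300))/(1+1527/36433) = 8473/10000 ≈ 0.847300

1 1/2 9759/10000
2 1 1161/1250
3 3/2 8913/10000
4 2 8473/10000
f(0.5y,2y) = ((9759/10000)/(8473/10000) − 1)/(3/2) = 2572/25419 ≈ 10.1184%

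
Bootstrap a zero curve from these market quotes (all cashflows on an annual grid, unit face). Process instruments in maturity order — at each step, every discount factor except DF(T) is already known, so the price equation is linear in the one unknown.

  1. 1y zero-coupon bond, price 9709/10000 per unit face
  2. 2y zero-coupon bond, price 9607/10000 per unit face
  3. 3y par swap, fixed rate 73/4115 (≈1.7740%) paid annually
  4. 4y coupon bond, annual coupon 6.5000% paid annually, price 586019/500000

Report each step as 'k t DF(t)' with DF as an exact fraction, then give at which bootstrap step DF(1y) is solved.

step 1 [1y] zero: DF = P = 9709/10000 ≈ 0.970900
step 2 [2y] zero: DF = P = 9607/10000 ≈ 0.960700
step 3 [3y] swap r/1=73/4115: DF=(1 − 73/4115·(0.970900+0.960700))/(1+73/4115) = 9489/10000 ≈ 0.948900
step 4 [4y] bond c/1=13/200: DF=(586019/500000 − 13/200·(0.970900+0.960700+0.948900))/(1+13/200) = 9247/10000 ≈ 0.924700

1 1 9709/10000
2 2 9607/10000
3 3 9489/10000
4 4 9247/10000
DF(1y) is solved at step 1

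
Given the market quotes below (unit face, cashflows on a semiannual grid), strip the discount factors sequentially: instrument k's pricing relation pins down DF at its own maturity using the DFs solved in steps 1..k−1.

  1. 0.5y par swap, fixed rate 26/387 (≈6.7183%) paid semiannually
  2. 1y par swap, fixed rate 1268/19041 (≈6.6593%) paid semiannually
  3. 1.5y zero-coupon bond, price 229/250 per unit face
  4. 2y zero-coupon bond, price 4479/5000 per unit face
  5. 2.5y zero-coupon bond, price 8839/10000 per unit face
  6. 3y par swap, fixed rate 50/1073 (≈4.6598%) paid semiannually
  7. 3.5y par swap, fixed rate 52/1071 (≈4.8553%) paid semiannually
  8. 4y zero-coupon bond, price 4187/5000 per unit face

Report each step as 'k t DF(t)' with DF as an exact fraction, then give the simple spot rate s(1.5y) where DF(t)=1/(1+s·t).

step 1 [0.5y] swap r/2=13/387: DF=(1 − 13/387·(0))/(1+13/387) = 387/400 ≈ 0.967500
step 2 [1y] swap r/2=634/19041: DF=(1 − 634/19041·(0.967500))/(1+634/19041) = 4683/5000 ≈ 0.936600
step 3 [1.5y] zero: DF = P = 229/250 ≈ 0.916000
step 4 [2y] zero: DF = P = 4479/5000 ≈ 0.895800
step 5 [2.5y] zero: DF = P = 8839/10000 ≈ 0.883900
step 6 [3y] swap r/2=25/1073: DF=(1 − 25/1073·(0.967500+0.936600+0.916000+0.895800+0.883900))/(1+25/1073) = 349/400 ≈ 0.872500
step 7 [3.5y] swap r/2=26/1071: DF=(1 − 26/1071·(0.967500+0.936600+0.916000+0.895800+0.883900+0.872500))/(1+26/1071) = 4233/5000 ≈ 0.846600
step 8 [4y] zero: DF = P = 4187/5000 ≈ 0.837400

1 1/2 387/400
2 1 4683/5000
3 3/2 229/250
4 2 4479/5000
5 5/2 8839/10000
6 3 349/400
7 7/2 4233/5000
8 4 4187/5000
s(1.5y) = (1/(229/250) − 1)/(3/2) = 14/229 ≈ 6.1135%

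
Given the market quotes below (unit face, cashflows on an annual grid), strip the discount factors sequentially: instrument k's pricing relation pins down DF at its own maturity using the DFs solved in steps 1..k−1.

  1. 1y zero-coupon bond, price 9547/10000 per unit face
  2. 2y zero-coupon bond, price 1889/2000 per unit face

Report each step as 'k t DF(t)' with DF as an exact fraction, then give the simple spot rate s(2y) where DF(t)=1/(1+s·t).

1 1 9547/10000
2 2 1889/2000
s(2y) = (1/(1889/2000) − 1)/(2) = 111/3778 ≈ 2.9381%

step 1 [1y] zero: DF = P = 9547/10000 ≈ 0.954700
step 2 [2y] zero: DF = P = 1889/2000 ≈ 0.944500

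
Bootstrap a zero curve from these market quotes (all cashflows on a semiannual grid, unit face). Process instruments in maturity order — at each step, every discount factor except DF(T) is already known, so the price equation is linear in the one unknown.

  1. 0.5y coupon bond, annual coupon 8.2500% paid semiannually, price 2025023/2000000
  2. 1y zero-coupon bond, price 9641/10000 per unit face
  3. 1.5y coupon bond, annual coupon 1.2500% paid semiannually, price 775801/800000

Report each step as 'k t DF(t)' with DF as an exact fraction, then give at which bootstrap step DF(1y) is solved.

step 1 [0.5y] bond c/2=33/800: DF=(2025023/2000000 − 33/800·(0))/(1+33/800) = 2431/2500 ≈ 0.972400
step 2 [1y] zero: DF = P = 9641/10000 ≈ 0.964100
step 3 [1.5y] bond c/2=1/160: DF=(775801/800000 − 1/160·(0.972400+0.964100))/(1+1/160) = 9517/10000 ≈ 0.951700

1 1/2 2431/2500
2 1 9641/10000
3 3/2 9517/10000
DF(1y) is solved at step 2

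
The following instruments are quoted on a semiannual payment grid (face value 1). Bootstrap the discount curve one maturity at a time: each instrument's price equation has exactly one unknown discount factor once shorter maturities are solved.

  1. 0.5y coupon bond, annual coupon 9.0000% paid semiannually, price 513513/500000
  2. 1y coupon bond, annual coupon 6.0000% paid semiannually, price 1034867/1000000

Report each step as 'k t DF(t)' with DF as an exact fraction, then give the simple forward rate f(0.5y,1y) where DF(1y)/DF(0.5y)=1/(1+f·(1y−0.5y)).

step 1 [0.5y] bond c/2=9/200: DF=(513513/500000 − 9/200·(0))/(1+9/200) = 2457/2500 ≈ 0.982800
step 2 [1y] bond c/2=3/100: DF=(1034867/1000000 − 3/100·(0.982800))/(1+3/100) = 9761/10000 ≈ 0.976100

1 1/2 2457/2500
2 1 9761/10000
f(0.5y,1y) = ((2457/2500)/(9761/10000) − 1)/(1/2) = 134/9761 ≈ 1.3728%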